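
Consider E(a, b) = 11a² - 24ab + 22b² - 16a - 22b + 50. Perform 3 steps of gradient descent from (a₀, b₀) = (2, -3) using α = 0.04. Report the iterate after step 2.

∇E = (22a - 24b - 16, -24a + 44b - 22)
(a₁, b₁) = (2, -3) − 0.04·(100, -202) = (-2, 5.08)
(a₂, b₂) = (-2, 5.08) − 0.04·(-181.92, 249.52) = (5.2768, -4.9008)

(5.2768, -4.9008)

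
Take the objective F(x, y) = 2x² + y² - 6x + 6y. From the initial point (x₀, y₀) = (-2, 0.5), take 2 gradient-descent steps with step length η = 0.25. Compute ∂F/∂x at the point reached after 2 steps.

0

∇F = (4x - 6, 2y + 6)
Step 1: at (-2, 0.5), ∇F = (-14, 7) → (-2, 0.5) − 0.25·(-14, 7) = (1.5, -1.25)
Step 2: at (1.5, -1.25), ∇F = (0, 3.5) → (1.5, -1.25) − 0.25·(0, 3.5) = (1.5, -2.125)
∂F/∂x at (1.5, -2.125) = 0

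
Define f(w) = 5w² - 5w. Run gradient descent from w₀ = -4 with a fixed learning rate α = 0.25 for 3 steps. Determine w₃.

15.6875

f′(w) = 10w - 5
Step 1: f′(-4) = -45; w₁ = -4 − 0.25·(-45) = 7.25
Step 2: f′(7.25) = 67.5; w₂ = 7.25 − 0.25·67.5 = -9.625
Step 3: f′(-9.625) = -101.25; w₃ = -9.625 − 0.25·(-101.25) = 15.6875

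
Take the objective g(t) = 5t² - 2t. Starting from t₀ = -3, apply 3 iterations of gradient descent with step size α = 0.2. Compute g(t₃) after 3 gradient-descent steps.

g′(t) = 10t - 2
t₁ = -3 − 0.2·(-32) = 3.4
t₂ = 3.4 − 0.2·32 = -3
t₃ = -3 − 0.2·(-32) = 3.4
g(3.4) = 51

51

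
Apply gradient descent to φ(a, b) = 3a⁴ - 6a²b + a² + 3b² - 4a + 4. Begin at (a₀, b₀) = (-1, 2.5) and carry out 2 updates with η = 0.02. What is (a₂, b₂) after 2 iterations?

(-1.34324224, 2.226112)

∇φ = (12a³ - 12ab + 2a - 4, -6a² + 6b)
(a₁, b₁) = (-1, 2.5) − 0.02·(12, 9) = (-1.24, 2.32)
(a₂, b₂) = (-1.24, 2.32) − 0.02·(5.162112, 4.6944) = (-1.34324224, 2.226112)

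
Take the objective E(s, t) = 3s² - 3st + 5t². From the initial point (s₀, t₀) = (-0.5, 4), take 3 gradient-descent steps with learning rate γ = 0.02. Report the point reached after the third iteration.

∇E = (6s - 3t, -3s + 10t)
(s₁, t₁) = (-0.5, 4) − 0.02·(-15, 41.5) = (-0.2, 3.17)
(s₂, t₂) = (-0.2, 3.17) − 0.02·(-10.71, 32.3) = (0.0142, 2.524)
(s₃, t₃) = (0.0142, 2.524) − 0.02·(-7.4868, 25.1974) = (0.163936, 2.020052)

(0.163936, 2.020052)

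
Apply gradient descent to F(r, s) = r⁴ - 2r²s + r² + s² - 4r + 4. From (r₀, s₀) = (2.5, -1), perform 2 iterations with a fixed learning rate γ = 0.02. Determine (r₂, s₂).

(0.92287784, -0.639164)

∇F = (4r³ - 4rs + 2r - 4, -2r² + 2s)
Step 1: at (2.5, -1), ∇F = (73.5, -14.5) → (2.5, -1) − 0.02·(73.5, -14.5) = (1.03, -0.71)
Step 2: at (1.03, -0.71), ∇F = (5.356108, -3.5418) → (1.03, -0.71) − 0.02·(5.356108, -3.5418) = (0.92287784, -0.639164)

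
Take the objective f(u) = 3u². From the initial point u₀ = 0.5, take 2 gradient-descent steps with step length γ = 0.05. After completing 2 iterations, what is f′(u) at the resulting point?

1.47

f′(u) = 6u
u₁ = 0.5 − 0.05·3 = 0.35
u₂ = 0.35 − 0.05·2.1 = 0.245
f′(u) at (0.245) = 1.47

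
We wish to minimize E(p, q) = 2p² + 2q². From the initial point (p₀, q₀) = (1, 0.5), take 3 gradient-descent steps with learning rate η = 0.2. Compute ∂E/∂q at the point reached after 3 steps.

0.016

∇E = (4p, 4q)
(p₁, q₁) = (1, 0.5) − 0.2·(4, 2) = (0.2, 0.1)
(p₂, q₂) = (0.2, 0.1) − 0.2·(0.8, 0.4) = (0.04, 0.02)
(p₃, q₃) = (0.04, 0.02) − 0.2·(0.16, 0.08) = (0.008, 0.004)
∂E/∂q at (0.008, 0.004) = 0.016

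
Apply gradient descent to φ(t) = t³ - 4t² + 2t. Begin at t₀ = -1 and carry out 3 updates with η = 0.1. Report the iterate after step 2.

-5.927

φ′(t) = 3t² - 8t + 2
Step 1: φ′(-1) = 13; t₁ = -1 − 0.1·13 = -2.3
Step 2: φ′(-2.3) = 36.27; t₂ = -2.3 − 0.1·36.27 = -5.927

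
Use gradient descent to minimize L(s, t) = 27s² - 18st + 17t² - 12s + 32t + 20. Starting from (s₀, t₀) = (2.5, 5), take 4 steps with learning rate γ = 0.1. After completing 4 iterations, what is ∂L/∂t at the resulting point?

23474.4912

∇L = (54s - 18t - 12, -18s + 34t + 32)
Step 1: at (2.5, 5), ∇L = (33, 157) → (2.5, 5) − 0.1·(33, 157) = (-0.8, -10.7)
Step 2: at (-0.8, -10.7), ∇L = (137.4, -317.4) → (-0.8, -10.7) − 0.1·(137.4, -317.4) = (-14.54, 21.04)
Step 3: at (-14.54, 21.04), ∇L = (-1175.88, 1009.08) → (-14.54, 21.04) − 0.1·(-1175.88, 1009.08) = (103.048, -79.868)
Step 4: at (103.048, -79.868), ∇L = (6990.216, -4538.376) → (103.048, -79.868) − 0.1·(6990.216, -4538.376) = (-595.9736, 373.9696)
∂L/∂t at (-595.9736, 373.9696) = 23474.4912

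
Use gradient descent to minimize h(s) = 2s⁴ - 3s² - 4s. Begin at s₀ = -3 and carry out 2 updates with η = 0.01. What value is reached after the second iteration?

h′(s) = 8s³ - 6s - 4
s₁ = -3 − 0.01·(-202) = -0.98
s₂ = -0.98 − 0.01·(-5.649536) = -0.92350464

-0.92350464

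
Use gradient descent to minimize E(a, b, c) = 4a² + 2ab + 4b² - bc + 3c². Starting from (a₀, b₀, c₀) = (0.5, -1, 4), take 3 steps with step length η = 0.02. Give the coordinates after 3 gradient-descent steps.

(0.374928, -0.46244, 2.6846)

∇E = (8a + 2b, 2a + 8b - c, -b + 6c)
(a₁, b₁, c₁) = (0.5, -1, 4) − 0.02·(2, -11, 25) = (0.46, -0.78, 3.5)
(a₂, b₂, c₂) = (0.46, -0.78, 3.5) − 0.02·(2.12, -8.82, 21.78) = (0.4176, -0.6036, 3.0644)
(a₃, b₃, c₃) = (0.4176, -0.6036, 3.0644) − 0.02·(2.1336, -7.058, 18.99) = (0.374928, -0.46244, 2.6846)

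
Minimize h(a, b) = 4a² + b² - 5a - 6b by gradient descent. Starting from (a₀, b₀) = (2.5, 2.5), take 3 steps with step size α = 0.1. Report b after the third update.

∇h = (8a - 5, 2b - 6)
(a₁, b₁) = (2.5, 2.5) − 0.1·(15, -1) = (1, 2.6)
(a₂, b₂) = (1, 2.6) − 0.1·(3, -0.8) = (0.7, 2.68)
(a₃, b₃) = (0.7, 2.68) − 0.1·(0.6, -0.64) = (0.64, 2.744)
b = 2.744

2.744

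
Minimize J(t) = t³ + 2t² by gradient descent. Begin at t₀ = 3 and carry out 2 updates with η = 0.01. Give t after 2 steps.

J′(t) = 3t² + 4t
Step 1: J′(3) = 39; t₁ = 3 − 0.01·39 = 2.61
Step 2: J′(2.61) = 30.8763; t₂ = 2.61 − 0.01·30.8763 = 2.301237

2.301237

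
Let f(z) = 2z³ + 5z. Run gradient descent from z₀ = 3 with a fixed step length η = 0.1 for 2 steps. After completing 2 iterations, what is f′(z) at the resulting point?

433.009496

f′(z) = 6z² + 5
Step 1: f′(3) = 59; z₁ = 3 − 0.1·59 = -2.9
Step 2: f′(-2.9) = 55.46; z₂ = -2.9 − 0.1·55.46 = -8.446
f′(z) at (-8.446) = 433.009496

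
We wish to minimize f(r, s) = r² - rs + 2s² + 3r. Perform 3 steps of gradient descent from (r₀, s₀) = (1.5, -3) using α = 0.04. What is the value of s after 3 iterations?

∇f = (2r - s + 3, -r + 4s)
Step 1: at (1.5, -3), ∇f = (9, -13.5) → (1.5, -3) − 0.04·(9, -13.5) = (1.14, -2.46)
Step 2: at (1.14, -2.46), ∇f = (7.74, -10.98) → (1.14, -2.46) − 0.04·(7.74, -10.98) = (0.8304, -2.0208)
Step 3: at (0.8304, -2.0208), ∇f = (6.6816, -8.9136) → (0.8304, -2.0208) − 0.04·(6.6816, -8.9136) = (0.563136, -1.664256)
s = -1.664256

-1.664256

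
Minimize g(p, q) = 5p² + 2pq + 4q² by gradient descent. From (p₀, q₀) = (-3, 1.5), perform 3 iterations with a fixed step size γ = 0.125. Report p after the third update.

0.09375

∇g = (10p + 2q, 2p + 8q)
(p₁, q₁) = (-3, 1.5) − 0.125·(-27, 6) = (0.375, 0.75)
(p₂, q₂) = (0.375, 0.75) − 0.125·(5.25, 6.75) = (-0.28125, -0.09375)
(p₃, q₃) = (-0.28125, -0.09375) − 0.125·(-3, -1.3125) = (0.09375, 0.0703125)
p = 0.09375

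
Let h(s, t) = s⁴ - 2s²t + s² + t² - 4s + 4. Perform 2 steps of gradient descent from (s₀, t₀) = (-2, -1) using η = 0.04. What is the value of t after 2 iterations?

-0.551488

∇h = (4s³ - 4st + 2s - 4, -2s² + 2t)
(s₁, t₁) = (-2, -1) − 0.04·(-48, -10) = (-0.08, -0.6)
(s₂, t₂) = (-0.08, -0.6) − 0.04·(-4.354048, -1.2128) = (0.09416192, -0.551488)
t = -0.551488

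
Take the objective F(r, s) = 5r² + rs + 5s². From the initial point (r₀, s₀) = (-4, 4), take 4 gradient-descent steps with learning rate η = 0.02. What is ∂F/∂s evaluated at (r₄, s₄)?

16.27638336

∇F = (10r + s, r + 10s)
Step 1: at (-4, 4), ∇F = (-36, 36) → (-4, 4) − 0.02·(-36, 36) = (-3.28, 3.28)
Step 2: at (-3.28, 3.28), ∇F = (-29.52, 29.52) → (-3.28, 3.28) − 0.02·(-29.52, 29.52) = (-2.6896, 2.6896)
Step 3: at (-2.6896, 2.6896), ∇F = (-24.2064, 24.2064) → (-2.6896, 2.6896) − 0.02·(-24.2064, 24.2064) = (-2.205472, 2.205472)
Step 4: at (-2.205472, 2.205472), ∇F = (-19.849248, 19.849248) → (-2.205472, 2.205472) − 0.02·(-19.849248, 19.849248) = (-1.80848704, 1.80848704)
∂F/∂s at (-1.80848704, 1.80848704) = 16.27638336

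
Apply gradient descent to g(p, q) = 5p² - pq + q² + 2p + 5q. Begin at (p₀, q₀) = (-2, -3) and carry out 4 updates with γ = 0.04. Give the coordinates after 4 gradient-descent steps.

(-0.6982528, -3.03930368)

∇g = (10p - q + 2, -p + 2q + 5)
Step 1: at (-2, -3), ∇g = (-15, 1) → (-2, -3) − 0.04·(-15, 1) = (-1.4, -3.04)
Step 2: at (-1.4, -3.04), ∇g = (-8.96, 0.32) → (-1.4, -3.04) − 0.04·(-8.96, 0.32) = (-1.0416, -3.0528)
Step 3: at (-1.0416, -3.0528), ∇g = (-5.3632, -0.064) → (-1.0416, -3.0528) − 0.04·(-5.3632, -0.064) = (-0.827072, -3.05024)
Step 4: at (-0.827072, -3.05024), ∇g = (-3.22048, -0.273408) → (-0.827072, -3.05024) − 0.04·(-3.22048, -0.273408) = (-0.6982528, -3.03930368)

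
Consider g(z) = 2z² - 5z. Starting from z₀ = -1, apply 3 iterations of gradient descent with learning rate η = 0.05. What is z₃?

0.098

g′(z) = 4z - 5
z₁ = -1 − 0.05·(-9) = -0.55
z₂ = -0.55 − 0.05·(-7.2) = -0.19
z₃ = -0.19 − 0.05·(-5.76) = 0.098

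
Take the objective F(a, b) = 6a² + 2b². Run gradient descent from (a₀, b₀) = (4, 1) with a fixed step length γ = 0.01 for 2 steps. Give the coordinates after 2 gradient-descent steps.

(3.0976, 0.9216)

∇F = (12a, 4b)
Step 1: at (4, 1), ∇F = (48, 4) → (4, 1) − 0.01·(48, 4) = (3.52, 0.96)
Step 2: at (3.52, 0.96), ∇F = (42.24, 3.84) → (3.52, 0.96) − 0.01·(42.24, 3.84) = (3.0976, 0.9216)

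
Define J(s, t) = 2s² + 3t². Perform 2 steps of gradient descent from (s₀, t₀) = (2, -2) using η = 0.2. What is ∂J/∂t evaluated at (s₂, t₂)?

∇J = (4s, 6t)
(s₁, t₁) = (2, -2) − 0.2·(8, -12) = (0.4, 0.4)
(s₂, t₂) = (0.4, 0.4) − 0.2·(1.6, 2.4) = (0.08, -0.08)
∂J/∂t at (0.08, -0.08) = -0.48

-0.48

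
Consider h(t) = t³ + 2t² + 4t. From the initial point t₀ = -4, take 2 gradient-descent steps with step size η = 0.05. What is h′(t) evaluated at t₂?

257.654988

h′(t) = 3t² + 4t + 4
Step 1: h′(-4) = 36; t₁ = -4 − 0.05·36 = -5.8
Step 2: h′(-5.8) = 81.72; t₂ = -5.8 − 0.05·81.72 = -9.886
h′(t) at (-9.886) = 257.654988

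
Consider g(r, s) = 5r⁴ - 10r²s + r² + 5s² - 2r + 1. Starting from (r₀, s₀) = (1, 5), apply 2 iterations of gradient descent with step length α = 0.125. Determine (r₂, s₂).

(-3319, 151.25)

∇g = (20r³ - 20rs + 2r - 2, -10r² + 10s)
(r₁, s₁) = (1, 5) − 0.125·(-80, 40) = (11, 0)
(r₂, s₂) = (11, 0) − 0.125·(26640, -1210) = (-3319, 151.25)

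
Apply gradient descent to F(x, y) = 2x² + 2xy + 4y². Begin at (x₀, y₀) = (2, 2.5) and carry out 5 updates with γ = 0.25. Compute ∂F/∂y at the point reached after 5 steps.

-64.28125

∇F = (4x + 2y, 2x + 8y)
Step 1: at (2, 2.5), ∇F = (13, 24) → (2, 2.5) − 0.25·(13, 24) = (-1.25, -3.5)
Step 2: at (-1.25, -3.5), ∇F = (-12, -30.5) → (-1.25, -3.5) − 0.25·(-12, -30.5) = (1.75, 4.125)
Step 3: at (1.75, 4.125), ∇F = (15.25, 36.5) → (1.75, 4.125) − 0.25·(15.25, 36.5) = (-2.0625, -5)
Step 4: at (-2.0625, -5), ∇F = (-18.25, -44.125) → (-2.0625, -5) − 0.25·(-18.25, -44.125) = (2.5, 6.03125)
Step 5: at (2.5, 6.03125), ∇F = (22.0625, 53.25) → (2.5, 6.03125) − 0.25·(22.0625, 53.25) = (-3.015625, -7.28125)
∂F/∂y at (-3.015625, -7.28125) = -64.28125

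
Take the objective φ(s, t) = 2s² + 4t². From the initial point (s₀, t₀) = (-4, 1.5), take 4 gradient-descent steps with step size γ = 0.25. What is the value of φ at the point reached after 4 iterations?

∇φ = (4s, 8t)
(s₁, t₁) = (-4, 1.5) − 0.25·(-16, 12) = (0, -1.5)
(s₂, t₂) = (0, -1.5) − 0.25·(0, -12) = (0, 1.5)
(s₃, t₃) = (0, 1.5) − 0.25·(0, 12) = (0, -1.5)
(s₄, t₄) = (0, -1.5) − 0.25·(0, -12) = (0, 1.5)
φ(0, 1.5) = 9

9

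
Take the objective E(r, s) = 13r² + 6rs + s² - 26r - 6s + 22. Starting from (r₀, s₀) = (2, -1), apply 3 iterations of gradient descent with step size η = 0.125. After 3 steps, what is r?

∇E = (26r + 6s - 26, 6r + 2s - 6)
(r₁, s₁) = (2, -1) − 0.125·(20, 4) = (-0.5, -1.5)
(r₂, s₂) = (-0.5, -1.5) − 0.125·(-48, -12) = (5.5, 0)
(r₃, s₃) = (5.5, 0) − 0.125·(117, 27) = (-9.125, -3.375)
r = -9.125

-9.125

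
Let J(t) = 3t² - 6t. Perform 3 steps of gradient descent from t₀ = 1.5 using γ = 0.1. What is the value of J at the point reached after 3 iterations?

-2.996928

J′(t) = 6t - 6
Step 1: J′(1.5) = 3; t₁ = 1.5 − 0.1·3 = 1.2
Step 2: J′(1.2) = 1.2; t₂ = 1.2 − 0.1·1.2 = 1.08
Step 3: J′(1.08) = 0.48; t₃ = 1.08 − 0.1·0.48 = 1.032
J(1.032) = -2.996928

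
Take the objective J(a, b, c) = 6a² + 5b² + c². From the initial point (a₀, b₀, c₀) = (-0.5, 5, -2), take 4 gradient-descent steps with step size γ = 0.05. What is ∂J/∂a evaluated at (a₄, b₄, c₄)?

∇J = (12a, 10b, 2c)
(a₁, b₁, c₁) = (-0.5, 5, -2) − 0.05·(-6, 50, -4) = (-0.2, 2.5, -1.8)
(a₂, b₂, c₂) = (-0.2, 2.5, -1.8) − 0.05·(-2.4, 25, -3.6) = (-0.08, 1.25, -1.62)
(a₃, b₃, c₃) = (-0.08, 1.25, -1.62) − 0.05·(-0.96, 12.5, -3.24) = (-0.032, 0.625, -1.458)
(a₄, b₄, c₄) = (-0.032, 0.625, -1.458) − 0.05·(-0.384, 6.25, -2.916) = (-0.0128, 0.3125, -1.3122)
∂J/∂a at (-0.0128, 0.3125, -1.3122) = -0.1536

-0.1536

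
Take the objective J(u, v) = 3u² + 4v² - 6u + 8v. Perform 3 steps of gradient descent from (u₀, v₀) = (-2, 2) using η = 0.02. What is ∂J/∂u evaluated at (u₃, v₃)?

∇J = (6u - 6, 8v + 8)
Step 1: at (-2, 2), ∇J = (-18, 24) → (-2, 2) − 0.02·(-18, 24) = (-1.64, 1.52)
Step 2: at (-1.64, 1.52), ∇J = (-15.84, 20.16) → (-1.64, 1.52) − 0.02·(-15.84, 20.16) = (-1.3232, 1.1168)
Step 3: at (-1.3232, 1.1168), ∇J = (-13.9392, 16.9344) → (-1.3232, 1.1168) − 0.02·(-13.9392, 16.9344) = (-1.044416, 0.778112)
∂J/∂u at (-1.044416, 0.778112) = -12.266496

-12.266496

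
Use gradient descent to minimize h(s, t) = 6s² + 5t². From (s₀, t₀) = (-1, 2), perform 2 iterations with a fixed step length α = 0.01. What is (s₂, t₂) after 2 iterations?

(-0.7744, 1.62)

∇h = (12s, 10t)
(s₁, t₁) = (-1, 2) − 0.01·(-12, 20) = (-0.88, 1.8)
(s₂, t₂) = (-0.88, 1.8) − 0.01·(-10.56, 18) = (-0.7744, 1.62)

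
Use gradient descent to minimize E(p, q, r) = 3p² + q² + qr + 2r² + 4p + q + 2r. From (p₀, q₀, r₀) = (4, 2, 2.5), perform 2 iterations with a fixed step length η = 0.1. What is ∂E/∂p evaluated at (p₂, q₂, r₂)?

4.48

∇E = (6p + 4, 2q + r + 1, q + 4r + 2)
Step 1: at (4, 2, 2.5), ∇E = (28, 7.5, 14) → (4, 2, 2.5) − 0.1·(28, 7.5, 14) = (1.2, 1.25, 1.1)
Step 2: at (1.2, 1.25, 1.1), ∇E = (11.2, 4.6, 7.65) → (1.2, 1.25, 1.1) − 0.1·(11.2, 4.6, 7.65) = (0.08, 0.79, 0.335)
∂E/∂p at (0.08, 0.79, 0.335) = 4.48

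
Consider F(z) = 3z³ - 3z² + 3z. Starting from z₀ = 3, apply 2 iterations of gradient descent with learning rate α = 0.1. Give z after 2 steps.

F′(z) = 9z² - 6z + 3
Step 1: F′(3) = 66; z₁ = 3 − 0.1·66 = -3.6
Step 2: F′(-3.6) = 141.24; z₂ = -3.6 − 0.1·141.24 = -17.724

-17.724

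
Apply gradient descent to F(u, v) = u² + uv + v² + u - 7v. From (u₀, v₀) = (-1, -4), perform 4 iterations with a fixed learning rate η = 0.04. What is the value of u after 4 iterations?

-0.42752768

∇F = (2u + v + 1, u + 2v - 7)
Step 1: at (-1, -4), ∇F = (-5, -16) → (-1, -4) − 0.04·(-5, -16) = (-0.8, -3.36)
Step 2: at (-0.8, -3.36), ∇F = (-3.96, -14.52) → (-0.8, -3.36) − 0.04·(-3.96, -14.52) = (-0.6416, -2.7792)
Step 3: at (-0.6416, -2.7792), ∇F = (-3.0624, -13.2) → (-0.6416, -2.7792) − 0.04·(-3.0624, -13.2) = (-0.519104, -2.2512)
Step 4: at (-0.519104, -2.2512), ∇F = (-2.289408, -12.021504) → (-0.519104, -2.2512) − 0.04·(-2.289408, -12.021504) = (-0.42752768, -1.77033984)
u = -0.42752768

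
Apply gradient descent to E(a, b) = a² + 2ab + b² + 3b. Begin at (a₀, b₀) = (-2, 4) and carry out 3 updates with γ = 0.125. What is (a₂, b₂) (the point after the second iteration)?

(-2.65625, 2.59375)

∇E = (2a + 2b, 2a + 2b + 3)
(a₁, b₁) = (-2, 4) − 0.125·(4, 7) = (-2.5, 3.125)
(a₂, b₂) = (-2.5, 3.125) − 0.125·(1.25, 4.25) = (-2.65625, 2.59375)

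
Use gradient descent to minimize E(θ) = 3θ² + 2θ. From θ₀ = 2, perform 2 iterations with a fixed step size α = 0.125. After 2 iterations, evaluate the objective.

E′(θ) = 6θ + 2
θ₁ = 2 − 0.125·14 = 0.25
θ₂ = 0.25 − 0.125·3.5 = -0.1875
E(-0.1875) = -0.26953125

-0.26953125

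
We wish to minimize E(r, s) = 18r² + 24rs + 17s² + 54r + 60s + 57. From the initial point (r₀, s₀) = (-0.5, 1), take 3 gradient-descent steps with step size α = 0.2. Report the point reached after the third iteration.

(-1541.78, -1483.432)

∇E = (36r + 24s + 54, 24r + 34s + 60)
(r₁, s₁) = (-0.5, 1) − 0.2·(60, 82) = (-12.5, -15.4)
(r₂, s₂) = (-12.5, -15.4) − 0.2·(-765.6, -763.6) = (140.62, 137.32)
(r₃, s₃) = (140.62, 137.32) − 0.2·(8412, 8103.76) = (-1541.78, -1483.432)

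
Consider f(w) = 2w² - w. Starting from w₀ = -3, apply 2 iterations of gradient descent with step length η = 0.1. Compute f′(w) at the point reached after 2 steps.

-4.68

f′(w) = 4w - 1
Step 1: f′(-3) = -13; w₁ = -3 − 0.1·(-13) = -1.7
Step 2: f′(-1.7) = -7.8; w₂ = -1.7 − 0.1·(-7.8) = -0.92
f′(w) at (-0.92) = -4.68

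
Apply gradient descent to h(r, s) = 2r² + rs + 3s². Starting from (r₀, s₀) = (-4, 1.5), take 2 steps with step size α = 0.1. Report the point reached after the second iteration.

∇h = (4r + s, r + 6s)
(r₁, s₁) = (-4, 1.5) − 0.1·(-14.5, 5) = (-2.55, 1)
(r₂, s₂) = (-2.55, 1) − 0.1·(-9.2, 3.45) = (-1.63, 0.655)

(-1.63, 0.655)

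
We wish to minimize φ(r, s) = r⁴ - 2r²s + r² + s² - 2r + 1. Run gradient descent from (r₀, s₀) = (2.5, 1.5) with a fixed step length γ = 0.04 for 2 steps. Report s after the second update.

1.748032

∇φ = (4r³ - 4rs + 2r - 2, -2r² + 2s)
Step 1: at (2.5, 1.5), ∇φ = (50.5, -9.5) → (2.5, 1.5) − 0.04·(50.5, -9.5) = (0.48, 1.88)
Step 2: at (0.48, 1.88), ∇φ = (-4.207232, 3.2992) → (0.48, 1.88) − 0.04·(-4.207232, 3.2992) = (0.64828928, 1.748032)
s = 1.748032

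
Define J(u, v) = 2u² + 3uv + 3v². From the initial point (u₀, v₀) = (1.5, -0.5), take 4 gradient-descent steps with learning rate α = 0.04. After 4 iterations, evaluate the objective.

1.174681878528

∇J = (4u + 3v, 3u + 6v)
(u₁, v₁) = (1.5, -0.5) − 0.04·(4.5, 1.5) = (1.32, -0.56)
(u₂, v₂) = (1.32, -0.56) − 0.04·(3.6, 0.6) = (1.176, -0.584)
(u₃, v₃) = (1.176, -0.584) − 0.04·(2.952, 0.024) = (1.05792, -0.58496)
(u₄, v₄) = (1.05792, -0.58496) − 0.04·(2.4768, -0.336) = (0.958848, -0.57152)
J(0.958848, -0.57152) = 1.174681878528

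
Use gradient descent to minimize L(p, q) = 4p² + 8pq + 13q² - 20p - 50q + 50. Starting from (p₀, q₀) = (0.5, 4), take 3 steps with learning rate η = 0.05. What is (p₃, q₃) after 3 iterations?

(0.312, 1.661)

∇L = (8p + 8q - 20, 8p + 26q - 50)
Step 1: at (0.5, 4), ∇L = (16, 58) → (0.5, 4) − 0.05·(16, 58) = (-0.3, 1.1)
Step 2: at (-0.3, 1.1), ∇L = (-13.6, -23.8) → (-0.3, 1.1) − 0.05·(-13.6, -23.8) = (0.38, 2.29)
Step 3: at (0.38, 2.29), ∇L = (1.36, 12.58) → (0.38, 2.29) − 0.05·(1.36, 12.58) = (0.312, 1.661)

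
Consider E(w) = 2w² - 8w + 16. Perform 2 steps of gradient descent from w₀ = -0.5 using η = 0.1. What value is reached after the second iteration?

1.1

E′(w) = 4w - 8
w₁ = -0.5 − 0.1·(-10) = 0.5
w₂ = 0.5 − 0.1·(-6) = 1.1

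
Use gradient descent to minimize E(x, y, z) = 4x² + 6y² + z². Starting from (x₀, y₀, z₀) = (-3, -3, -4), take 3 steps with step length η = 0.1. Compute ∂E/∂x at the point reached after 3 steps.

-0.192

∇E = (8x, 12y, 2z)
(x₁, y₁, z₁) = (-3, -3, -4) − 0.1·(-24, -36, -8) = (-0.6, 0.6, -3.2)
(x₂, y₂, z₂) = (-0.6, 0.6, -3.2) − 0.1·(-4.8, 7.2, -6.4) = (-0.12, -0.12, -2.56)
(x₃, y₃, z₃) = (-0.12, -0.12, -2.56) − 0.1·(-0.96, -1.44, -5.12) = (-0.024, 0.024, -2.048)
∂E/∂x at (-0.024, 0.024, -2.048) = -0.192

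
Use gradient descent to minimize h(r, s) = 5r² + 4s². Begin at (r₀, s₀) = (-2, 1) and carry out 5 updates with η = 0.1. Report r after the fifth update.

0

∇h = (10r, 8s)
(r₁, s₁) = (-2, 1) − 0.1·(-20, 8) = (0, 0.2)
(r₂, s₂) = (0, 0.2) − 0.1·(0, 1.6) = (0, 0.04)
(r₃, s₃) = (0, 0.04) − 0.1·(0, 0.32) = (0, 0.008)
(r₄, s₄) = (0, 0.008) − 0.1·(0, 0.064) = (0, 0.0016)
(r₅, s₅) = (0, 0.0016) − 0.1·(0, 0.0128) = (0, 0.00032)
r = 0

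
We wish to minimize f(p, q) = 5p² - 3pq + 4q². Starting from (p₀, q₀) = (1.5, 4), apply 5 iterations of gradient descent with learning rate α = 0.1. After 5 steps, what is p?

0.03054

∇f = (10p - 3q, -3p + 8q)
Step 1: at (1.5, 4), ∇f = (3, 27.5) → (1.5, 4) − 0.1·(3, 27.5) = (1.2, 1.25)
Step 2: at (1.2, 1.25), ∇f = (8.25, 6.4) → (1.2, 1.25) − 0.1·(8.25, 6.4) = (0.375, 0.61)
Step 3: at (0.375, 0.61), ∇f = (1.92, 3.755) → (0.375, 0.61) − 0.1·(1.92, 3.755) = (0.183, 0.2345)
Step 4: at (0.183, 0.2345), ∇f = (1.1265, 1.327) → (0.183, 0.2345) − 0.1·(1.1265, 1.327) = (0.07035, 0.1018)
Step 5: at (0.07035, 0.1018), ∇f = (0.3981, 0.60335) → (0.07035, 0.1018) − 0.1·(0.3981, 0.60335) = (0.03054, 0.041465)
p = 0.03054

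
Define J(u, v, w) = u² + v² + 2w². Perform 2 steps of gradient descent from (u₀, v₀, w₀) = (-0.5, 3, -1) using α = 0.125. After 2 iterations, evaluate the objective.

∇J = (2u, 2v, 4w)
Step 1: at (-0.5, 3, -1), ∇J = (-1, 6, -4) → (-0.5, 3, -1) − 0.125·(-1, 6, -4) = (-0.375, 2.25, -0.5)
Step 2: at (-0.375, 2.25, -0.5), ∇J = (-0.75, 4.5, -2) → (-0.375, 2.25, -0.5) − 0.125·(-0.75, 4.5, -2) = (-0.28125, 1.6875, -0.25)
J(-0.28125, 1.6875, -0.25) = 3.0517578125

3.0517578125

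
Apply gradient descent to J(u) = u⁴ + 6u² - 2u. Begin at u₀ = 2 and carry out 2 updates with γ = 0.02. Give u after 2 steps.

J′(u) = 4u³ + 12u - 2
Step 1: J′(2) = 54; u₁ = 2 − 0.02·54 = 0.92
Step 2: J′(0.92) = 12.154752; u₂ = 0.92 − 0.02·12.154752 = 0.67690496

0.67690496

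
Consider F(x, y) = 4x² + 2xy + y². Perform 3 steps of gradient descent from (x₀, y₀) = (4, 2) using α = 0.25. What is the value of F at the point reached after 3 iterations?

∇F = (8x + 2y, 2x + 2y)
Step 1: at (4, 2), ∇F = (36, 12) → (4, 2) − 0.25·(36, 12) = (-5, -1)
Step 2: at (-5, -1), ∇F = (-42, -12) → (-5, -1) − 0.25·(-42, -12) = (5.5, 2)
Step 3: at (5.5, 2), ∇F = (48, 15) → (5.5, 2) − 0.25·(48, 15) = (-6.5, -1.75)
F(-6.5, -1.75) = 194.8125

194.8125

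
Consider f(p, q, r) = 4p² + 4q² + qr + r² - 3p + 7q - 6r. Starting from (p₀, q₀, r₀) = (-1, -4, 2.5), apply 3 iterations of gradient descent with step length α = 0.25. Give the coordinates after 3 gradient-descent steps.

∇f = (8p - 3, 8q + r + 7, q + 2r - 6)
(p₁, q₁, r₁) = (-1, -4, 2.5) − 0.25·(-11, -22.5, -5) = (1.75, 1.625, 3.75)
(p₂, q₂, r₂) = (1.75, 1.625, 3.75) − 0.25·(11, 23.75, 3.125) = (-1, -4.3125, 2.96875)
(p₃, q₃, r₃) = (-1, -4.3125, 2.96875) − 0.25·(-11, -24.53125, -4.375) = (1.75, 1.8203125, 4.0625)

(1.75, 1.8203125, 4.0625)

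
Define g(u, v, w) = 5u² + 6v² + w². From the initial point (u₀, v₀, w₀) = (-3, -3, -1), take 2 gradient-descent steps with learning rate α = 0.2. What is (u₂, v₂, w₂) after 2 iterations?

(-3, -5.88, -0.36)

∇g = (10u, 12v, 2w)
Step 1: at (-3, -3, -1), ∇g = (-30, -36, -2) → (-3, -3, -1) − 0.2·(-30, -36, -2) = (3, 4.2, -0.6)
Step 2: at (3, 4.2, -0.6), ∇g = (30, 50.4, -1.2) → (3, 4.2, -0.6) − 0.2·(30, 50.4, -1.2) = (-3, -5.88, -0.36)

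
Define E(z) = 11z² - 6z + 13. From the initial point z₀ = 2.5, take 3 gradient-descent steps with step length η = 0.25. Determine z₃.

E′(z) = 22z - 6
z₁ = 2.5 − 0.25·49 = -9.75
z₂ = -9.75 − 0.25·(-220.5) = 45.375
z₃ = 45.375 − 0.25·992.25 = -202.6875

-202.6875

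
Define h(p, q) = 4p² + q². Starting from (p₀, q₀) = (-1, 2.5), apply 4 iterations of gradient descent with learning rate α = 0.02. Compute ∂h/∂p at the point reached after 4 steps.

∇h = (8p, 2q)
Step 1: at (-1, 2.5), ∇h = (-8, 5) → (-1, 2.5) − 0.02·(-8, 5) = (-0.84, 2.4)
Step 2: at (-0.84, 2.4), ∇h = (-6.72, 4.8) → (-0.84, 2.4) − 0.02·(-6.72, 4.8) = (-0.7056, 2.304)
Step 3: at (-0.7056, 2.304), ∇h = (-5.6448, 4.608) → (-0.7056, 2.304) − 0.02·(-5.6448, 4.608) = (-0.592704, 2.21184)
Step 4: at (-0.592704, 2.21184), ∇h = (-4.741632, 4.42368) → (-0.592704, 2.21184) − 0.02·(-4.741632, 4.42368) = (-0.49787136, 2.1233664)
∂h/∂p at (-0.49787136, 2.1233664) = -3.98297088

-3.98297088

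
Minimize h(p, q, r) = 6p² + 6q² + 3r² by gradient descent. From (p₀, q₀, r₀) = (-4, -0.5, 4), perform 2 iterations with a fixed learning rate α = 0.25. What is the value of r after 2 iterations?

1

∇h = (12p, 12q, 6r)
Step 1: at (-4, -0.5, 4), ∇h = (-48, -6, 24) → (-4, -0.5, 4) − 0.25·(-48, -6, 24) = (8, 1, -2)
Step 2: at (8, 1, -2), ∇h = (96, 12, -12) → (8, 1, -2) − 0.25·(96, 12, -12) = (-16, -2, 1)
r = 1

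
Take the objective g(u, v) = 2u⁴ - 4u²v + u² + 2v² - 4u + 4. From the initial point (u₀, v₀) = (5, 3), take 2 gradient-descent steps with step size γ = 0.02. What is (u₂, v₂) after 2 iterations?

(307.47335168, 17.323072)

∇g = (8u³ - 8uv + 2u - 4, -4u² + 4v)
(u₁, v₁) = (5, 3) − 0.02·(886, -88) = (-12.72, 4.76)
(u₂, v₂) = (-12.72, 4.76) − 0.02·(-16009.667584, -628.1536) = (307.47335168, 17.323072)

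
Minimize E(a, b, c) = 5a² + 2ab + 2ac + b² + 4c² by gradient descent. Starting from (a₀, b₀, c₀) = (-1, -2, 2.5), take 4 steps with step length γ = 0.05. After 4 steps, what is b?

-1.16225

∇E = (10a + 2b + 2c, 2a + 2b, 2a + 8c)
Step 1: at (-1, -2, 2.5), ∇E = (-9, -6, 18) → (-1, -2, 2.5) − 0.05·(-9, -6, 18) = (-0.55, -1.7, 1.6)
Step 2: at (-0.55, -1.7, 1.6), ∇E = (-5.7, -4.5, 11.7) → (-0.55, -1.7, 1.6) − 0.05·(-5.7, -4.5, 11.7) = (-0.265, -1.475, 1.015)
Step 3: at (-0.265, -1.475, 1.015), ∇E = (-3.57, -3.48, 7.59) → (-0.265, -1.475, 1.015) − 0.05·(-3.57, -3.48, 7.59) = (-0.0865, -1.301, 0.6355)
Step 4: at (-0.0865, -1.301, 0.6355), ∇E = (-2.196, -2.775, 4.911) → (-0.0865, -1.301, 0.6355) − 0.05·(-2.196, -2.775, 4.911) = (0.0233, -1.16225, 0.38995)
b = -1.16225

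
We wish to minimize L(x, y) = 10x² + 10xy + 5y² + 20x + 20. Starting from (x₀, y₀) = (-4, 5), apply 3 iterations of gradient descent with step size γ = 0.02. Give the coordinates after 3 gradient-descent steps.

(-3.504, 4.408)

∇L = (20x + 10y + 20, 10x + 10y)
Step 1: at (-4, 5), ∇L = (-10, 10) → (-4, 5) − 0.02·(-10, 10) = (-3.8, 4.8)
Step 2: at (-3.8, 4.8), ∇L = (-8, 10) → (-3.8, 4.8) − 0.02·(-8, 10) = (-3.64, 4.6)
Step 3: at (-3.64, 4.6), ∇L = (-6.8, 9.6) → (-3.64, 4.6) − 0.02·(-6.8, 9.6) = (-3.504, 4.408)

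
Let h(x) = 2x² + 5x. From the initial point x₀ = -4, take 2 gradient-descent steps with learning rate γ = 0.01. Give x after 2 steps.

-3.7844

h′(x) = 4x + 5
x₁ = -4 − 0.01·(-11) = -3.89
x₂ = -3.89 − 0.01·(-10.56) = -3.7844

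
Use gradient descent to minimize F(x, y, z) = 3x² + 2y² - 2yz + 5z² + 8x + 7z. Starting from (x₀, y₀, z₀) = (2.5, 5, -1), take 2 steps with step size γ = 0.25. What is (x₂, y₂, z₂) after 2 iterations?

∇F = (6x + 8, 4y - 2z, -2y + 10z + 7)
Step 1: at (2.5, 5, -1), ∇F = (23, 22, -13) → (2.5, 5, -1) − 0.25·(23, 22, -13) = (-3.25, -0.5, 2.25)
Step 2: at (-3.25, -0.5, 2.25), ∇F = (-11.5, -6.5, 30.5) → (-3.25, -0.5, 2.25) − 0.25·(-11.5, -6.5, 30.5) = (-0.375, 1.125, -5.375)

(-0.375, 1.125, -5.375)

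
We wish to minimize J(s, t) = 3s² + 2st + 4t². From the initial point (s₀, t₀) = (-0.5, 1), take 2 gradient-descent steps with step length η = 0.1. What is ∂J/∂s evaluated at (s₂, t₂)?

-1.04

∇J = (6s + 2t, 2s + 8t)
(s₁, t₁) = (-0.5, 1) − 0.1·(-1, 7) = (-0.4, 0.3)
(s₂, t₂) = (-0.4, 0.3) − 0.1·(-1.8, 1.6) = (-0.22, 0.14)
∂J/∂s at (-0.22, 0.14) = -1.04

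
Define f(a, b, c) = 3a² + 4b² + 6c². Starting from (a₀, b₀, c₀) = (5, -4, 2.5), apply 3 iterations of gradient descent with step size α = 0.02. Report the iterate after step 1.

∇f = (6a, 8b, 12c)
(a₁, b₁, c₁) = (5, -4, 2.5) − 0.02·(30, -32, 30) = (4.4, -3.36, 1.9)

(4.4, -3.36, 1.9)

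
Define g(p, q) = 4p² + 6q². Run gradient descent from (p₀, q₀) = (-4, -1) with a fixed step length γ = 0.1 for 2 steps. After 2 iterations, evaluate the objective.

0.112

∇g = (8p, 12q)
(p₁, q₁) = (-4, -1) − 0.1·(-32, -12) = (-0.8, 0.2)
(p₂, q₂) = (-0.8, 0.2) − 0.1·(-6.4, 2.4) = (-0.16, -0.04)
g(-0.16, -0.04) = 0.112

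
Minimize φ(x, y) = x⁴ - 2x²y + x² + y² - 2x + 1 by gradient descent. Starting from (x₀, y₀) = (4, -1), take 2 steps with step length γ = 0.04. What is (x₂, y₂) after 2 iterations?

∇φ = (4x³ - 4xy + 2x - 2, -2x² + 2y)
(x₁, y₁) = (4, -1) − 0.04·(278, -34) = (-7.12, 0.36)
(x₂, y₂) = (-7.12, 0.36) − 0.04·(-1449.763712, -100.6688) = (50.87054848, 4.386752)

(50.87054848, 4.386752)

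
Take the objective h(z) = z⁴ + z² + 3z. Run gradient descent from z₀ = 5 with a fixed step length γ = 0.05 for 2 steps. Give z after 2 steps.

h′(z) = 4z³ + 2z + 3
Step 1: h′(5) = 513; z₁ = 5 − 0.05·513 = -20.65
Step 2: h′(-20.65) = -35260.7985; z₂ = -20.65 − 0.05·(-35260.7985) = 1742.389925

1742.389925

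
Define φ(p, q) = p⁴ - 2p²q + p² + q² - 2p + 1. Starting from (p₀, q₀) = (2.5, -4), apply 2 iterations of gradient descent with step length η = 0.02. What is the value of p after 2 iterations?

∇φ = (4p³ - 4pq + 2p - 2, -2p² + 2q)
Step 1: at (2.5, -4), ∇φ = (105.5, -20.5) → (2.5, -4) − 0.02·(105.5, -20.5) = (0.39, -3.59)
Step 2: at (0.39, -3.59), ∇φ = (4.617676, -7.4842) → (0.39, -3.59) − 0.02·(4.617676, -7.4842) = (0.29764648, -3.440316)
p = 0.29764648

0.29764648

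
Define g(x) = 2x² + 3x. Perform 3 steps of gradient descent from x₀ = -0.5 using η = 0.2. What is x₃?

g′(x) = 4x + 3
Step 1: g′(-0.5) = 1; x₁ = -0.5 − 0.2·1 = -0.7
Step 2: g′(-0.7) = 0.2; x₂ = -0.7 − 0.2·0.2 = -0.74
Step 3: g′(-0.74) = 0.04; x₃ = -0.74 − 0.2·0.04 = -0.748

-0.748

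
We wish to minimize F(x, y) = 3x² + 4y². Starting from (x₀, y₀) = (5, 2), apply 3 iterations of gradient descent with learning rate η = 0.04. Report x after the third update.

2.19488

∇F = (6x, 8y)
(x₁, y₁) = (5, 2) − 0.04·(30, 16) = (3.8, 1.36)
(x₂, y₂) = (3.8, 1.36) − 0.04·(22.8, 10.88) = (2.888, 0.9248)
(x₃, y₃) = (2.888, 0.9248) − 0.04·(17.328, 7.3984) = (2.19488, 0.628864)
x = 2.19488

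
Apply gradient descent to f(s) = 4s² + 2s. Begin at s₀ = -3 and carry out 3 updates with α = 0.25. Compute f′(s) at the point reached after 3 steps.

f′(s) = 8s + 2
Step 1: f′(-3) = -22; s₁ = -3 − 0.25·(-22) = 2.5
Step 2: f′(2.5) = 22; s₂ = 2.5 − 0.25·22 = -3
Step 3: f′(-3) = -22; s₃ = -3 − 0.25·(-22) = 2.5
f′(s) at (2.5) = 22

22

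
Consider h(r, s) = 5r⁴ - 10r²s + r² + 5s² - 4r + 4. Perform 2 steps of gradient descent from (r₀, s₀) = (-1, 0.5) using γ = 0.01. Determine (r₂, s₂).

∇h = (20r³ - 20rs + 2r - 4, -10r² + 10s)
Step 1: at (-1, 0.5), ∇h = (-16, -5) → (-1, 0.5) − 0.01·(-16, -5) = (-0.84, 0.55)
Step 2: at (-0.84, 0.55), ∇h = (-8.29408, -1.556) → (-0.84, 0.55) − 0.01·(-8.29408, -1.556) = (-0.7570592, 0.56556)

(-0.7570592, 0.56556)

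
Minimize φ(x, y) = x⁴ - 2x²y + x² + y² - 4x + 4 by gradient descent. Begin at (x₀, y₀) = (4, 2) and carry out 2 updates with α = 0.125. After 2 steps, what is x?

∇φ = (4x³ - 4xy + 2x - 4, -2x² + 2y)
(x₁, y₁) = (4, 2) − 0.125·(228, -28) = (-24.5, 5.5)
(x₂, y₂) = (-24.5, 5.5) − 0.125·(-58338.5, -1189.5) = (7267.8125, 154.1875)
x = 7267.8125

7267.8125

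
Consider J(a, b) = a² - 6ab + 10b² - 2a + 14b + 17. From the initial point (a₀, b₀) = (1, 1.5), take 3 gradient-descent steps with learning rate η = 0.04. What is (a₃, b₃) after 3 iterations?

∇J = (2a - 6b - 2, -6a + 20b + 14)
Step 1: at (1, 1.5), ∇J = (-9, 38) → (1, 1.5) − 0.04·(-9, 38) = (1.36, -0.02)
Step 2: at (1.36, -0.02), ∇J = (0.84, 5.44) → (1.36, -0.02) − 0.04·(0.84, 5.44) = (1.3264, -0.2376)
Step 3: at (1.3264, -0.2376), ∇J = (2.0784, 1.2896) → (1.3264, -0.2376) − 0.04·(2.0784, 1.2896) = (1.243264, -0.289184)

(1.243264, -0.289184)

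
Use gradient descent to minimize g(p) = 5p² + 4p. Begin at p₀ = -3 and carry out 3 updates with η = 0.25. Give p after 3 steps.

8.375

g′(p) = 10p + 4
p₁ = -3 − 0.25·(-26) = 3.5
p₂ = 3.5 − 0.25·39 = -6.25
p₃ = -6.25 − 0.25·(-58.5) = 8.375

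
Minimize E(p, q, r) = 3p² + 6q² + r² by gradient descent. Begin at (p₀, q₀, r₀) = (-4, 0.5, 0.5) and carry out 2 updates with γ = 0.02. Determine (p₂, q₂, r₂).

(-3.0976, 0.2888, 0.4608)

∇E = (6p, 12q, 2r)
(p₁, q₁, r₁) = (-4, 0.5, 0.5) − 0.02·(-24, 6, 1) = (-3.52, 0.38, 0.48)
(p₂, q₂, r₂) = (-3.52, 0.38, 0.48) − 0.02·(-21.12, 4.56, 0.96) = (-3.0976, 0.2888, 0.4608)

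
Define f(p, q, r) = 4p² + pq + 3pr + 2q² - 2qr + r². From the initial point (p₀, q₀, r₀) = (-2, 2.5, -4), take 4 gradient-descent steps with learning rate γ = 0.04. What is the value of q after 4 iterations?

0.5875008

∇f = (8p + q + 3r, p + 4q - 2r, 3p - 2q + 2r)
(p₁, q₁, r₁) = (-2, 2.5, -4) − 0.04·(-25.5, 16, -19) = (-0.98, 1.86, -3.24)
(p₂, q₂, r₂) = (-0.98, 1.86, -3.24) − 0.04·(-15.7, 12.94, -13.14) = (-0.352, 1.3424, -2.7144)
(p₃, q₃, r₃) = (-0.352, 1.3424, -2.7144) − 0.04·(-9.6168, 10.4464, -9.1696) = (0.032672, 0.924544, -2.347616)
(p₄, q₄, r₄) = (0.032672, 0.924544, -2.347616) − 0.04·(-5.856928, 8.42608, -6.446304) = (0.26694912, 0.5875008, -2.08976384)
q = 0.5875008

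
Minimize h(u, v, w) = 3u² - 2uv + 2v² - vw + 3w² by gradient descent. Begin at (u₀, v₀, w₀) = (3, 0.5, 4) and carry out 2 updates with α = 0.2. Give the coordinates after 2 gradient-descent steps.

∇h = (6u - 2v, -2u + 4v - w, -v + 6w)
(u₁, v₁, w₁) = (3, 0.5, 4) − 0.2·(17, -8, 23.5) = (-0.4, 2.1, -0.7)
(u₂, v₂, w₂) = (-0.4, 2.1, -0.7) − 0.2·(-6.6, 9.9, -6.3) = (0.92, 0.12, 0.56)

(0.92, 0.12, 0.56)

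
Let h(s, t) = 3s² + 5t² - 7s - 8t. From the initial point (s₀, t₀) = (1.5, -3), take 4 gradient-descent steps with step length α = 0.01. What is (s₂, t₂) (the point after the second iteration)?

∇h = (6s - 7, 10t - 8)
Step 1: at (1.5, -3), ∇h = (2, -38) → (1.5, -3) − 0.01·(2, -38) = (1.48, -2.62)
Step 2: at (1.48, -2.62), ∇h = (1.88, -34.2) → (1.48, -2.62) − 0.01·(1.88, -34.2) = (1.4612, -2.278)

(1.4612, -2.278)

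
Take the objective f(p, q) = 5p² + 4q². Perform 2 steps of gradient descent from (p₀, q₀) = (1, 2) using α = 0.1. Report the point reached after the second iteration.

(0, 0.08)

∇f = (10p, 8q)
(p₁, q₁) = (1, 2) − 0.1·(10, 16) = (0, 0.4)
(p₂, q₂) = (0, 0.4) − 0.1·(0, 3.2) = (0, 0.08)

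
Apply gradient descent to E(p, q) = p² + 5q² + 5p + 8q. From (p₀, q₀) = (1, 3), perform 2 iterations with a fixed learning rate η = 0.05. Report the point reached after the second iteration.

(0.335, 0.15)

∇E = (2p + 5, 10q + 8)
(p₁, q₁) = (1, 3) − 0.05·(7, 38) = (0.65, 1.1)
(p₂, q₂) = (0.65, 1.1) − 0.05·(6.3, 19) = (0.335, 0.15)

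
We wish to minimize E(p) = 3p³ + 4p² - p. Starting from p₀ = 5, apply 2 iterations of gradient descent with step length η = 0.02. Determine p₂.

E′(p) = 9p² + 8p - 1
Step 1: E′(5) = 264; p₁ = 5 − 0.02·264 = -0.28
Step 2: E′(-0.28) = -2.5344; p₂ = -0.28 − 0.02·(-2.5344) = -0.229312

-0.229312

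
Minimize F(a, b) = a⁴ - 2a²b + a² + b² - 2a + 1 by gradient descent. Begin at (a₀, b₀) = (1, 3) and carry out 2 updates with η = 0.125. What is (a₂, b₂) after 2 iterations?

(0.25, 2.875)

∇F = (4a³ - 4ab + 2a - 2, -2a² + 2b)
Step 1: at (1, 3), ∇F = (-8, 4) → (1, 3) − 0.125·(-8, 4) = (2, 2.5)
Step 2: at (2, 2.5), ∇F = (14, -3) → (2, 2.5) − 0.125·(14, -3) = (0.25, 2.875)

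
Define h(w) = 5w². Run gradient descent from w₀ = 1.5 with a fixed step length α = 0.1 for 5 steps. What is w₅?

h′(w) = 10w
Step 1: h′(1.5) = 15; w₁ = 1.5 − 0.1·15 = 0
Step 2: h′(0) = 0; w₂ = 0 − 0.1·0 = 0
Step 3: h′(0) = 0; w₃ = 0 − 0.1·0 = 0
Step 4: h′(0) = 0; w₄ = 0 − 0.1·0 = 0
Step 5: h′(0) = 0; w₅ = 0 − 0.1·0 = 0

0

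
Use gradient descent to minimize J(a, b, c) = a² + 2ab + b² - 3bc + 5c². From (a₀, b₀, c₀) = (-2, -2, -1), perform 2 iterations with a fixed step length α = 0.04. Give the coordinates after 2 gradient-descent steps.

(-1.4016, -1.6224, -0.72)

∇J = (2a + 2b, 2a + 2b - 3c, -3b + 10c)
Step 1: at (-2, -2, -1), ∇J = (-8, -5, -4) → (-2, -2, -1) − 0.04·(-8, -5, -4) = (-1.68, -1.8, -0.84)
Step 2: at (-1.68, -1.8, -0.84), ∇J = (-6.96, -4.44, -3) → (-1.68, -1.8, -0.84) − 0.04·(-6.96, -4.44, -3) = (-1.4016, -1.6224, -0.72)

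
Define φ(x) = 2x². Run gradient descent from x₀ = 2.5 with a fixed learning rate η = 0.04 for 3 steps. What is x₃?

φ′(x) = 4x
Step 1: φ′(2.5) = 10; x₁ = 2.5 − 0.04·10 = 2.1
Step 2: φ′(2.1) = 8.4; x₂ = 2.1 − 0.04·8.4 = 1.764
Step 3: φ′(1.764) = 7.056; x₃ = 1.764 − 0.04·7.056 = 1.48176

1.48176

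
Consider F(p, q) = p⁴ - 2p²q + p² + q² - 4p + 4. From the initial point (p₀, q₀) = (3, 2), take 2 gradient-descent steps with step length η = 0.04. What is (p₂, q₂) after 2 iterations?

∇F = (4p³ - 4pq + 2p - 4, -2p² + 2q)
(p₁, q₁) = (3, 2) − 0.04·(86, -14) = (-0.44, 2.56)
(p₂, q₂) = (-0.44, 2.56) − 0.04·(-0.715136, 4.7328) = (-0.41139456, 2.370688)

(-0.41139456, 2.370688)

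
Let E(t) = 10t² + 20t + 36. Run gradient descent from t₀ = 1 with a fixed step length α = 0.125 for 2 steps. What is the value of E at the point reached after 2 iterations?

228.5

E′(t) = 20t + 20
t₁ = 1 − 0.125·40 = -4
t₂ = -4 − 0.125·(-60) = 3.5
E(3.5) = 228.5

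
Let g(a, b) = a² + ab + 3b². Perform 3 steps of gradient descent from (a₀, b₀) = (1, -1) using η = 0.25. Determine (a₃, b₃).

∇g = (2a + b, a + 6b)
(a₁, b₁) = (1, -1) − 0.25·(1, -5) = (0.75, 0.25)
(a₂, b₂) = (0.75, 0.25) − 0.25·(1.75, 2.25) = (0.3125, -0.3125)
(a₃, b₃) = (0.3125, -0.3125) − 0.25·(0.3125, -1.5625) = (0.234375, 0.078125)

(0.234375, 0.078125)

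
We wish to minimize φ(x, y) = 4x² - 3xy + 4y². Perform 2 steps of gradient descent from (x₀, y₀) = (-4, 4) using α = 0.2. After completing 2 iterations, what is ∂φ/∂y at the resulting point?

63.36

∇φ = (8x - 3y, -3x + 8y)
(x₁, y₁) = (-4, 4) − 0.2·(-44, 44) = (4.8, -4.8)
(x₂, y₂) = (4.8, -4.8) − 0.2·(52.8, -52.8) = (-5.76, 5.76)
∂φ/∂y at (-5.76, 5.76) = 63.36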